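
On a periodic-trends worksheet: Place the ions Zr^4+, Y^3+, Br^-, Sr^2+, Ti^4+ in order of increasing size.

First list Z and electron count for each: Ti^4+ (Z=22, 18 e⁻), Zr^4+ (Z=40, 36 e⁻), Y^3+ (Z=39, 36 e⁻), Sr^2+ (Z=38, 36 e⁻), Br^- (Z=35, 36 e⁻). Ti^4+ < Zr^4+ (same group, 1 shell fewer); Zr^4+ < Y^3+ (isoelectronic, higher Z=40 is smaller); Y^3+ < Sr^2+ (isoelectronic, higher Z=39 is smaller); Sr^2+ < Br^- (both 36 e⁻, Z=38>35).

Ti^4+ < Zr^4+ < Y^3+ < Sr^2+ < Br^-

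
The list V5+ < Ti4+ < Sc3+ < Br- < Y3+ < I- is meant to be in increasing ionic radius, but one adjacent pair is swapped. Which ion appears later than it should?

Check each adjacent pair. Br- and Y3+ are reversed: Y3+ and Br- share 36 electrons; the higher nuclear charge on Y (Z=39) contracts it more, so Y3+ < Br-. No other neighbouring pair contradicts the periodic trends, so Y3+ is the ion listed too late.

Y3+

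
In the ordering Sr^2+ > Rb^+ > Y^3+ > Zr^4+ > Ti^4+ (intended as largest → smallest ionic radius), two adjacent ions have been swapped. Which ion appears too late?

Rb^+

Check each adjacent pair. Sr^2+ and Rb^+ are reversed: both have 36 electrons but Z(Sr)=38 > Z(Rb)=37, so Sr^2+ should be the smaller of the two. No other neighbouring pair contradicts the periodic trends, so Rb^+ is the ion listed too late.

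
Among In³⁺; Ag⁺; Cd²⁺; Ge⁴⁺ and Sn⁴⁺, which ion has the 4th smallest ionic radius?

Electron counts and nuclear charges: Ge⁴⁺: 28 e⁻, Z=32, Sn⁴⁺: 46 e⁻, Z=50, In³⁺: 46 e⁻, Z=49, Cd²⁺: 46 e⁻, Z=48, Ag⁺: 46 e⁻, Z=47. Ge⁴⁺ < Sn⁴⁺ (same group, 1 shell fewer); Sn⁴⁺ < In³⁺ (isoelectronic, higher Z=50 is smaller); In³⁺ < Cd²⁺ (both 46 e⁻, Z=49>48); Cd²⁺ < Ag⁺ (isoelectronic, higher Z=48 is smaller).
Full ascending order: Ge⁴⁺ < Sn⁴⁺ < In³⁺ < Cd²⁺ < Ag⁺. Counting from the smallest, position 4 is Cd²⁺.

Cd²⁺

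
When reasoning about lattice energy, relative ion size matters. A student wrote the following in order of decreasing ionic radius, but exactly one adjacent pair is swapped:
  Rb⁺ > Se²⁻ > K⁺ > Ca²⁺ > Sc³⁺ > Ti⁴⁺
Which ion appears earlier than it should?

Rb⁺

Compare adjacent ions: both have 36 electrons but Z(Rb)=37 > Z(Se)=34, so Rb⁺ should be the smaller of the two — yet in this decreasing list Rb⁺ sits before Se²⁻. Nothing else is reversed, so Rb⁺ should move one place to the right.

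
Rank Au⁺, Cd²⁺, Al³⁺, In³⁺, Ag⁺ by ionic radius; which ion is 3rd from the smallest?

Work out protons and electrons: Al³⁺: 10 e⁻, Z=13, In³⁺: 46 e⁻, Z=49, Cd²⁺: 46 e⁻, Z=48, Ag⁺: 46 e⁻, Z=47, Au⁺: 78 e⁻, Z=79. Al³⁺ < In³⁺ (same group, period 3 vs 5); In³⁺ < Cd²⁺ (isoelectronic, higher Z=49 is smaller); Cd²⁺ < Ag⁺ (isoelectronic, higher Z=48 is smaller); Ag⁺ < Au⁺ (same group, period 5 vs 6).
Full ascending order: Al³⁺ < In³⁺ < Cd²⁺ < Ag⁺ < Au⁺. Counting from the smallest, position 3 is Cd²⁺.

Cd²⁺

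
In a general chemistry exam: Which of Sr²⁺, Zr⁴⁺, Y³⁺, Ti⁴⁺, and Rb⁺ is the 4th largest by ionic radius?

First list Z and electron count for each: Ti⁴⁺ has 18 e⁻ (Z=22), Zr⁴⁺ has 36 e⁻ (Z=40), Y³⁺ has 36 e⁻ (Z=39), Sr²⁺ has 36 e⁻ (Z=38), Rb⁺ has 36 e⁻ (Z=37). Ti⁴⁺ < Zr⁴⁺ (same group, period 4 vs 5); Zr⁴⁺ < Y³⁺ (both 36 e⁻, Z=40>39); Y³⁺ < Sr²⁺ (both 36 e⁻, Z=39>38); Sr²⁺ < Rb⁺ (both 36 e⁻, Z=38>37).
Full ascending order: Ti⁴⁺ < Zr⁴⁺ < Y³⁺ < Sr²⁺ < Rb⁺. Counting from the largest, position 4 is Zr⁴⁺.

Zr⁴⁺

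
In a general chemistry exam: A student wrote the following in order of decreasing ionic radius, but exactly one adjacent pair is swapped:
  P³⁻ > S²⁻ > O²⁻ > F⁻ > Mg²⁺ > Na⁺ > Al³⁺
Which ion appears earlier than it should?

Mg²⁺

Compare adjacent ions: both have 10 electrons but Z(Mg)=12 > Z(Na)=11, so Mg²⁺ should be the smaller of the two — yet in this decreasing list Mg²⁺ sits before Na⁺. Nothing else is reversed, so Mg²⁺ should move one place to the right.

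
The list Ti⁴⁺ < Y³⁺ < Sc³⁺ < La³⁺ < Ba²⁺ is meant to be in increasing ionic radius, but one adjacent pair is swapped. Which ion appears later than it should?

The pair Y³⁺, Sc³⁺ is the wrong way round — Sc³⁺ and Y³⁺ are in one column with the same charge; the lighter period-4 ion has one fewer shell and is smaller. All other adjacent pairs agree with periodic trends, so Sc³⁺ is the misplaced ion.

Sc³⁺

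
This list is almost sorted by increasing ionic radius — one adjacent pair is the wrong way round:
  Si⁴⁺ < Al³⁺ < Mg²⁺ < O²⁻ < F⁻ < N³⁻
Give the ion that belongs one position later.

O²⁻

Scanning neighbour by neighbour, only O²⁻/F⁻ violates a trend: F⁻ and O²⁻ share 10 electrons; the higher nuclear charge on F (Z=9) contracts it more, so F⁻ < O²⁻. That makes O²⁻ the one sitting a position early relative to where it belongs.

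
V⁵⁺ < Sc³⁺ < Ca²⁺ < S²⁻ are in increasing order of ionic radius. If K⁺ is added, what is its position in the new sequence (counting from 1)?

4

These species are isoelectronic with 18 electrons. The only difference is the number of protons: V⁵⁺ (Z=23), Sc³⁺ (Z=21), Ca²⁺ (Z=20), K⁺ (Z=19), S²⁻ (Z=16). The strongest nuclear pull (V⁵⁺) gives the smallest ion.
With K⁺ included the full order is V⁵⁺ < Sc³⁺ < Ca²⁺ < K⁺ < S²⁻, so it takes position 4.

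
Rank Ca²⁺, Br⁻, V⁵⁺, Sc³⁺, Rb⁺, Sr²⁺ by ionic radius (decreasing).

Tabulating Z and e⁻: V⁵⁺ has 18 e⁻ (Z=23), Sc³⁺ has 18 e⁻ (Z=21), Ca²⁺ has 18 e⁻ (Z=20), Sr²⁺ has 36 e⁻ (Z=38), Rb⁺ has 36 e⁻ (Z=37), Br⁻ has 36 e⁻ (Z=35). V⁵⁺ < Sc³⁺ (both 18 e⁻, Z=23>21); Sc³⁺ < Ca²⁺ (both 18 e⁻, Z=21>20); Ca²⁺ < Sr²⁺ (same group, period 4 vs 5); Sr²⁺ < Rb⁺ (both 36 e⁻, Z=38>37); Rb⁺ < Br⁻ (both 36 e⁻, Z=37>35).

Br⁻ > Rb⁺ > Sr²⁺ > Ca²⁺ > Sc³⁺ > V⁵⁺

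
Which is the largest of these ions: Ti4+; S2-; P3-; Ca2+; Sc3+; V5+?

P3-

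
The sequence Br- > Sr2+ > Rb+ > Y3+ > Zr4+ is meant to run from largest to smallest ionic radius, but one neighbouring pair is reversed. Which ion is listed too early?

Sr2+

Check each adjacent pair. Sr2+ and Rb+ are reversed: both have 36 electrons but Z(Sr)=38 > Z(Rb)=37, so Sr2+ should be the smaller of the two. No other neighbouring pair contradicts the periodic trends, so Sr2+ is the ion listed too early.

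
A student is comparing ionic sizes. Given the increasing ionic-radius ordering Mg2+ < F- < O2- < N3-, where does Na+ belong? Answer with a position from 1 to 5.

All of these have 10 electrons (isoelectronic). With the same electron cloud, the ion with the most protons pulls it in tightest. Nuclear charges: Mg2+ (Z=12), Na+ (Z=11), F- (Z=9), O2- (Z=8), N3- (Z=7). Highest Z is smallest.
The complete sequence is Mg2+ < Na+ < F- < O2- < N3-. Na+ sits at position 2.

2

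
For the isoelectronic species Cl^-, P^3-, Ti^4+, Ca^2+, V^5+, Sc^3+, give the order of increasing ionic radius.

V^5+ < Ti^4+ < Sc^3+ < Ca^2+ < Cl^- < P^3-

Isoelectronic series (18 e⁻ each). Size is set by nuclear charge: more protons means a smaller ion. V^5+ (Z=23), Ti^4+ (Z=22), Sc^3+ (Z=21), Ca^2+ (Z=20), Cl^- (Z=17), P^3- (Z=15).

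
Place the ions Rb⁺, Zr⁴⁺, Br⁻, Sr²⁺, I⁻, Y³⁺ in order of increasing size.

Zr⁴⁺ (Z=40, 36 e⁻), Y³⁺ (Z=39, 36 e⁻), Sr²⁺ (Z=38, 36 e⁻), Rb⁺ (Z=37, 36 e⁻), Br⁻ (Z=35, 36 e⁻), I⁻ (Z=53, 54 e⁻). Zr⁴⁺ < Y³⁺ (both 36 e⁻, Z=40>39); Y³⁺ < Sr²⁺ (both 36 e⁻, Z=39>38); Sr²⁺ < Rb⁺ (both 36 e⁻, Z=38>37); Rb⁺ < Br⁻ (isoelectronic, higher Z=37 is smaller); Br⁻ < I⁻ (same group, period 4 vs 5).

Zr⁴⁺ < Y³⁺ < Sr²⁺ < Rb⁺ < Br⁻ < I⁻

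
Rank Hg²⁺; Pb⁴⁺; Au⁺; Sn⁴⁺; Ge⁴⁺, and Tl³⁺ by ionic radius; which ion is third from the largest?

Tl³⁺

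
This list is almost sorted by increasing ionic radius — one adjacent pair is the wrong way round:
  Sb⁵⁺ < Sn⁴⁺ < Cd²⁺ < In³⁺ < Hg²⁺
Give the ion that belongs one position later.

Scanning neighbour by neighbour, only Cd²⁺/In³⁺ violates a trend: both have 46 electrons but Z(In)=49 > Z(Cd)=48, so In³⁺ should be the smaller of the two. That makes Cd²⁺ the one sitting a position early relative to where it belongs.

Cd²⁺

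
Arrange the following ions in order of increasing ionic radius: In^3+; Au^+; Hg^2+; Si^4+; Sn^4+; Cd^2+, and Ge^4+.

Si^4+ < Ge^4+ < Sn^4+ < In^3+ < Cd^2+ < Hg^2+ < Au^+

Tabulating Z and e⁻: Si^4+ (Z=14, 10 e⁻), Ge^4+ (Z=32, 28 e⁻), Sn^4+ (Z=50, 46 e⁻), In^3+ (Z=49, 46 e⁻), Cd^2+ (Z=48, 46 e⁻), Hg^2+ (Z=80, 78 e⁻), Au^+ (Z=79, 78 e⁻). Si^4+ < Ge^4+ (same group, 1 shell fewer); Ge^4+ < Sn^4+ (same group, period 4 vs 5); Sn^4+ < In^3+ (both 46 e⁻, Z=50>49); In^3+ < Cd^2+ (both 46 e⁻, Z=49>48); Cd^2+ < Hg^2+ (same group, 1 shell fewer); Hg^2+ < Au^+ (isoelectronic, higher Z=80 is smaller).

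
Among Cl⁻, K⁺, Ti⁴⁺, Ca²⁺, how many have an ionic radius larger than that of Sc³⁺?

Each ion has 18 electrons. The ranking follows nuclear charge in reverse — greater Z gives a smaller radius. Ti⁴⁺ (Z=22), Sc³⁺ (Z=21), Ca²⁺ (Z=20), K⁺ (Z=19), Cl⁻ (Z=17).
Relative to Sc³⁺, the ions that are larger are Ca²⁺, K⁺, Cl⁻. Count: 3.

3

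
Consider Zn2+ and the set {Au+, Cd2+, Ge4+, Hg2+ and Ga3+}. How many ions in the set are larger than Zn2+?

3

First list Z and electron count for each: Ge4+ (Z=32, 28 e⁻), Ga3+ (Z=31, 28 e⁻), Zn2+ (Z=30, 28 e⁻), Cd2+ (Z=48, 46 e⁻), Hg2+ (Z=80, 78 e⁻), Au+ (Z=79, 78 e⁻). Ge4+ < Ga3+ (isoelectronic, higher Z=32 is smaller); Ga3+ < Zn2+ (isoelectronic, higher Z=31 is smaller); Zn2+ < Cd2+ (same group, 1 shell fewer); Cd2+ < Hg2+ (same group, 1 shell fewer); Hg2+ < Au+ (isoelectronic, higher Z=80 is smaller).
Relative to Zn2+, the ions that are larger are Cd2+, Hg2+, Au+. So 3 are larger.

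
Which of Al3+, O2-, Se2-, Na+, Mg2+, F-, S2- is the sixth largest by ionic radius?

Mg2+

Electron counts and nuclear charges: Al3+: 10 e⁻, Z=13, Mg2+: 10 e⁻, Z=12, Na+: 10 e⁻, Z=11, F-: 10 e⁻, Z=9, O2-: 10 e⁻, Z=8, S2-: 18 e⁻, Z=16, Se2-: 36 e⁻, Z=34. Al3+ < Mg2+ (both 10 e⁻, Z=13>12); Mg2+ < Na+ (isoelectronic, higher Z=12 is smaller); Na+ < F- (both 10 e⁻, Z=11>9); F- < O2- (both 10 e⁻, Z=9>8); O2- < S2- (same group, 1 shell fewer); S2- < Se2- (same group, 1 shell fewer).
That gives Al3+ < Mg2+ < Na+ < F- < O2- < S2- < Se2-. From the largest end, number 6 is Mg2+.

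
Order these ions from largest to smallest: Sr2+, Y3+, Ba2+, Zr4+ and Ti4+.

Ba2+ > Sr2+ > Y3+ > Zr4+ > Ti4+

Electron counts and nuclear charges: Ti4+ (Z=22, 18 e⁻), Zr4+ (Z=40, 36 e⁻), Y3+ (Z=39, 36 e⁻), Sr2+ (Z=38, 36 e⁻), Ba2+ (Z=56, 54 e⁻). Ti4+ < Zr4+ (same group, 1 shell fewer); Zr4+ < Y3+ (both 36 e⁻, Z=40>39); Y3+ < Sr2+ (isoelectronic, higher Z=39 is smaller); Sr2+ < Ba2+ (same group, 1 shell fewer).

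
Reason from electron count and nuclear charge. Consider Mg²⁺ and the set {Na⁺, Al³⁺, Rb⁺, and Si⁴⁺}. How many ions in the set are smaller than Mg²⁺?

Work out protons and electrons: Si⁴⁺ has 10 e⁻ (Z=14), Al³⁺ has 10 e⁻ (Z=13), Mg²⁺ has 10 e⁻ (Z=12), Na⁺ has 10 e⁻ (Z=11), Rb⁺ has 36 e⁻ (Z=37). Si⁴⁺ < Al³⁺ (isoelectronic, higher Z=14 is smaller); Al³⁺ < Mg²⁺ (isoelectronic, higher Z=13 is smaller); Mg²⁺ < Na⁺ (both 10 e⁻, Z=12>11); Na⁺ < Rb⁺ (same group, period 3 vs 5).
Placing each against Mg²⁺: smaller — Si⁴⁺, Al³⁺; larger — Na⁺, Rb⁺. So 2 are smaller.

2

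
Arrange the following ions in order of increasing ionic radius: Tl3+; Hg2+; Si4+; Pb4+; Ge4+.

Electron counts and nuclear charges: Si4+ (Z=14, 10 e⁻), Ge4+ (Z=32, 28 e⁻), Pb4+ (Z=82, 78 e⁻), Tl3+ (Z=81, 78 e⁻), Hg2+ (Z=80, 78 e⁻). Si4+ < Ge4+ (same group, period 3 vs 4); Ge4+ < Pb4+ (same group, 2 shells fewer); Pb4+ < Tl3+ (isoelectronic, higher Z=82 is smaller); Tl3+ < Hg2+ (both 78 e⁻, Z=81>80).

Si4+ < Ge4+ < Pb4+ < Tl3+ < Hg2+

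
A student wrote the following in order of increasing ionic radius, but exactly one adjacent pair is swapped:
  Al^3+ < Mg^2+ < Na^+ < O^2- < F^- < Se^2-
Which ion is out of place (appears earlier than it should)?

O^2-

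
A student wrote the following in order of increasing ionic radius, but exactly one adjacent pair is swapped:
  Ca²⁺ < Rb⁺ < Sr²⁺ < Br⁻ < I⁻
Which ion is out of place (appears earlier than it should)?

Rb⁺

Check each adjacent pair. Rb⁺ and Sr²⁺ are reversed: both have 36 electrons but Z(Sr)=38 > Z(Rb)=37, so Sr²⁺ should be the smaller of the two. No other neighbouring pair contradicts the periodic trends, so Rb⁺ is the ion listed too early.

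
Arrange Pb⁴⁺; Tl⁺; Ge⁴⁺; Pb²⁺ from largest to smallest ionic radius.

Tl⁺ > Pb²⁺ > Pb⁴⁺ > Ge⁴⁺

Tabulating Z and e⁻: Ge⁴⁺ has 28 e⁻ (Z=32), Pb⁴⁺ has 78 e⁻ (Z=82), Pb²⁺ has 80 e⁻ (Z=82), Tl⁺ has 80 e⁻ (Z=81). Ge⁴⁺ < Pb⁴⁺ (same group, 2 shells fewer); Pb⁴⁺ < Pb²⁺ (same element, +4 vs +2); Pb²⁺ < Tl⁺ (isoelectronic, higher Z=82 is smaller).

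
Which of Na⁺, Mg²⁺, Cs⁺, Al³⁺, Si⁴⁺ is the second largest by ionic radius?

Na⁺

First list Z and electron count for each: Si⁴⁺ has 10 e⁻ (Z=14), Al³⁺ has 10 e⁻ (Z=13), Mg²⁺ has 10 e⁻ (Z=12), Na⁺ has 10 e⁻ (Z=11), Cs⁺ has 54 e⁻ (Z=55). Si⁴⁺ < Al³⁺ (isoelectronic, higher Z=14 is smaller); Al³⁺ < Mg²⁺ (both 10 e⁻, Z=13>12); Mg²⁺ < Na⁺ (both 10 e⁻, Z=12>11); Na⁺ < Cs⁺ (same group, 3 shells fewer).
Full ascending order: Si⁴⁺ < Al³⁺ < Mg²⁺ < Na⁺ < Cs⁺. Counting from the largest, position 2 is Na⁺.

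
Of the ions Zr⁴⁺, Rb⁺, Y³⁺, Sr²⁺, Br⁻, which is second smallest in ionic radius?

Y³⁺

These species are isoelectronic with 36 electrons. The only difference is the number of protons: Zr⁴⁺ (Z=40), Y³⁺ (Z=39), Sr²⁺ (Z=38), Rb⁺ (Z=37), Br⁻ (Z=35). The strongest nuclear pull (Zr⁴⁺) gives the smallest ion.
Full ascending order: Zr⁴⁺ < Y³⁺ < Sr²⁺ < Rb⁺ < Br⁻. Counting from the smallest, position 2 is Y³⁺.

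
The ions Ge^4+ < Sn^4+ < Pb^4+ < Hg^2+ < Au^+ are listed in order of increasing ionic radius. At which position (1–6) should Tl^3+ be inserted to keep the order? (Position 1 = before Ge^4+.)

First list Z and electron count for each: Ge^4+: 28 e⁻, Z=32, Sn^4+: 46 e⁻, Z=50, Pb^4+: 78 e⁻, Z=82, Tl^3+: 78 e⁻, Z=81, Hg^2+: 78 e⁻, Z=80, Au^+: 78 e⁻, Z=79. Ge^4+ < Sn^4+ (same group, 1 shell fewer); Sn^4+ < Pb^4+ (same group, 1 shell fewer); Pb^4+ < Tl^3+ (both 78 e⁻, Z=82>81); Tl^3+ < Hg^2+ (both 78 e⁻, Z=81>80); Hg^2+ < Au^+ (isoelectronic, higher Z=80 is smaller).
The complete sequence is Ge^4+ < Sn^4+ < Pb^4+ < Tl^3+ < Hg^2+ < Au^+. Tl^3+ sits at position 4.

4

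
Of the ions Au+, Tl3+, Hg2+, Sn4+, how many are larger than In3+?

3

Work out protons and electrons: Sn4+ has 46 e⁻ (Z=50), In3+ has 46 e⁻ (Z=49), Tl3+ has 78 e⁻ (Z=81), Hg2+ has 78 e⁻ (Z=80), Au+ has 78 e⁻ (Z=79). Sn4+ < In3+ (isoelectronic, higher Z=50 is smaller); In3+ < Tl3+ (same group, period 5 vs 6); Tl3+ < Hg2+ (both 78 e⁻, Z=81>80); Hg2+ < Au+ (isoelectronic, higher Z=80 is smaller).
Overall: Sn4+ < In3+ < Tl3+ < Hg2+ < Au+. In3+ has 1 below it and 3 above. Count: 3.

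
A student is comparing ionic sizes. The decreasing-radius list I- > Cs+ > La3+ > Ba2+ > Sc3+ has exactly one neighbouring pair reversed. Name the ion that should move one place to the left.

Ba2+

The pair La3+, Ba2+ is the wrong way round — both have 54 electrons but Z(La)=57 > Z(Ba)=56, so La3+ should be the smaller of the two. All other adjacent pairs agree with periodic trends, so Ba2+ is the misplaced ion.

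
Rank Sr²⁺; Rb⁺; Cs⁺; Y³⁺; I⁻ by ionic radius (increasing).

Y³⁺ < Sr²⁺ < Rb⁺ < Cs⁺ < I⁻

Work out protons and electrons: Y³⁺ has 36 e⁻ (Z=39), Sr²⁺ has 36 e⁻ (Z=38), Rb⁺ has 36 e⁻ (Z=37), Cs⁺ has 54 e⁻ (Z=55), I⁻ has 54 e⁻ (Z=53). Y³⁺ < Sr²⁺ (both 36 e⁻, Z=39>38); Sr²⁺ < Rb⁺ (both 36 e⁻, Z=38>37); Rb⁺ < Cs⁺ (same group, period 5 vs 6); Cs⁺ < I⁻ (isoelectronic, higher Z=55 is smaller).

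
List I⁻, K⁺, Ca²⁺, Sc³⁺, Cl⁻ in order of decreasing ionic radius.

I⁻ > Cl⁻ > K⁺ > Ca²⁺ > Sc³⁺

Tabulating Z and e⁻: Sc³⁺ (Z=21, 18 e⁻), Ca²⁺ (Z=20, 18 e⁻), K⁺ (Z=19, 18 e⁻), Cl⁻ (Z=17, 18 e⁻), I⁻ (Z=53, 54 e⁻). Sc³⁺ < Ca²⁺ (both 18 e⁻, Z=21>20); Ca²⁺ < K⁺ (isoelectronic, higher Z=20 is smaller); K⁺ < Cl⁻ (both 18 e⁻, Z=19>17); Cl⁻ < I⁻ (same group, period 3 vs 5).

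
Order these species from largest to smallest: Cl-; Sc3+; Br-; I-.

I- > Br- > Cl- > Sc3+

Tabulating Z and e⁻: Sc3+: 18 e⁻, Z=21, Cl-: 18 e⁻, Z=17, Br-: 36 e⁻, Z=35, I-: 54 e⁻, Z=53. Sc3+ < Cl- (isoelectronic, higher Z=21 is smaller); Cl- < Br- (same group, 1 shell fewer); Br- < I- (same group, 1 shell fewer).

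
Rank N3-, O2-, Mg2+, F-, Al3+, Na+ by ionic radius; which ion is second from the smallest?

Isoelectronic series (10 e⁻ each). Size is set by nuclear charge: more protons means a smaller ion. Al3+ (Z=13), Mg2+ (Z=12), Na+ (Z=11), F- (Z=9), O2- (Z=8), N3- (Z=7).
So the order is Al3+ < Mg2+ < Na+ < F- < O2- < N3-; the 2nd-smallest ion is Mg2+.

Mg2+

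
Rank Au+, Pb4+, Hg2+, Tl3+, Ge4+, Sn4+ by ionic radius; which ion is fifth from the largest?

Sn4+

Work out protons and electrons: Ge4+ has 28 e⁻ (Z=32), Sn4+ has 46 e⁻ (Z=50), Pb4+ has 78 e⁻ (Z=82), Tl3+ has 78 e⁻ (Z=81), Hg2+ has 78 e⁻ (Z=80), Au+ has 78 e⁻ (Z=79). Ge4+ < Sn4+ (same group, 1 shell fewer); Sn4+ < Pb4+ (same group, 1 shell fewer); Pb4+ < Tl3+ (isoelectronic, higher Z=82 is smaller); Tl3+ < Hg2+ (isoelectronic, higher Z=81 is smaller); Hg2+ < Au+ (isoelectronic, higher Z=80 is smaller).
So the order is Ge4+ < Sn4+ < Pb4+ < Tl3+ < Hg2+ < Au+; the 5th-largest ion is Sn4+.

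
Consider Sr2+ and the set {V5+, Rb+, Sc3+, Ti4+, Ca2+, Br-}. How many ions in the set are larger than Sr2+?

2

Tabulating Z and e⁻: V5+ has 18 e⁻ (Z=23), Ti4+ has 18 e⁻ (Z=22), Sc3+ has 18 e⁻ (Z=21), Ca2+ has 18 e⁻ (Z=20), Sr2+ has 36 e⁻ (Z=38), Rb+ has 36 e⁻ (Z=37), Br- has 36 e⁻ (Z=35). V5+ < Ti4+ (both 18 e⁻, Z=23>22); Ti4+ < Sc3+ (isoelectronic, higher Z=22 is smaller); Sc3+ < Ca2+ (isoelectronic, higher Z=21 is smaller); Ca2+ < Sr2+ (same group, 1 shell fewer); Sr2+ < Rb+ (isoelectronic, higher Z=38 is smaller); Rb+ < Br- (both 36 e⁻, Z=37>35).
Relative to Sr2+, the ions that are larger are Rb+, Br-. Count: 2.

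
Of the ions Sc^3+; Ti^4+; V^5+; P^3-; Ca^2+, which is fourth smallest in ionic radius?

All of these have 18 electrons (isoelectronic). With the same electron cloud, the ion with the most protons pulls it in tightest. Nuclear charges: V^5+ (Z=23), Ti^4+ (Z=22), Sc^3+ (Z=21), Ca^2+ (Z=20), P^3- (Z=15). Highest Z is smallest.
So the order is V^5+ < Ti^4+ < Sc^3+ < Ca^2+ < P^3-; the 4th-smallest ion is Ca^2+.

Ca^2+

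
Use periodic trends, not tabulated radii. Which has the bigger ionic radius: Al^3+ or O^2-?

All of these have 10 electrons (isoelectronic). With the same electron cloud, the ion with the most protons pulls it in tightest. Nuclear charges: Al^3+ (Z=13), O^2- (Z=8). Highest Z is smallest.

O^2-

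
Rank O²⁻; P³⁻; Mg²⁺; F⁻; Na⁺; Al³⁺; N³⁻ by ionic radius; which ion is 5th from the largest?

Na⁺

First list Z and electron count for each: Al³⁺: 10 e⁻, Z=13, Mg²⁺: 10 e⁻, Z=12, Na⁺: 10 e⁻, Z=11, F⁻: 10 e⁻, Z=9, O²⁻: 10 e⁻, Z=8, N³⁻: 10 e⁻, Z=7, P³⁻: 18 e⁻, Z=15. Al³⁺ < Mg²⁺ (both 10 e⁻, Z=13>12); Mg²⁺ < Na⁺ (both 10 e⁻, Z=12>11); Na⁺ < F⁻ (isoelectronic, higher Z=11 is smaller); F⁻ < O²⁻ (isoelectronic, higher Z=9 is smaller); O²⁻ < N³⁻ (isoelectronic, higher Z=8 is smaller); N³⁻ < P³⁻ (same group, period 2 vs 3).
Full ascending order: Al³⁺ < Mg²⁺ < Na⁺ < F⁻ < O²⁻ < N³⁻ < P³⁻. Counting from the largest, position 5 is Na⁺.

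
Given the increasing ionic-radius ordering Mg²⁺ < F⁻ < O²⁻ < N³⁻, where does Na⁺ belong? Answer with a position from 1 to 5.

2

These species are isoelectronic with 10 electrons. The only difference is the number of protons: Mg²⁺ (Z=12), Na⁺ (Z=11), F⁻ (Z=9), O²⁻ (Z=8), N³⁻ (Z=7). The strongest nuclear pull (Mg²⁺) gives the smallest ion.
Merged order: Mg²⁺ < Na⁺ < F⁻ < O²⁻ < N³⁻ — Na⁺ is number 2.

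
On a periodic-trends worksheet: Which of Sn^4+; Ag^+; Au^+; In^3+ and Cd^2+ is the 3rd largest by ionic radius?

Tabulating Z and e⁻: Sn^4+ has 46 e⁻ (Z=50), In^3+ has 46 e⁻ (Z=49), Cd^2+ has 46 e⁻ (Z=48), Ag^+ has 46 e⁻ (Z=47), Au^+ has 78 e⁻ (Z=79). Sn^4+ < In^3+ (both 46 e⁻, Z=50>49); In^3+ < Cd^2+ (both 46 e⁻, Z=49>48); Cd^2+ < Ag^+ (isoelectronic, higher Z=48 is smaller); Ag^+ < Au^+ (same group, period 5 vs 6).
Ordering: Sn^4+ < In^3+ < Cd^2+ < Ag^+ < Au^+. The 3rd largest is Cd^2+.

Cd^2+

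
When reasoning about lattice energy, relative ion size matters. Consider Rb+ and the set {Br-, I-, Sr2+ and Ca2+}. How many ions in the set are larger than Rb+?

Ca2+: 18 e⁻, Z=20, Sr2+: 36 e⁻, Z=38, Rb+: 36 e⁻, Z=37, Br-: 36 e⁻, Z=35, I-: 54 e⁻, Z=53. Ca2+ < Sr2+ (same group, period 4 vs 5); Sr2+ < Rb+ (isoelectronic, higher Z=38 is smaller); Rb+ < Br- (isoelectronic, higher Z=37 is smaller); Br- < I- (same group, period 4 vs 5).
Relative to Rb+, the ions that are larger are Br-, I-. Count: 2.

2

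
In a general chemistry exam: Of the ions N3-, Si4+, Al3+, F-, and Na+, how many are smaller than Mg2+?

2

Each ion has 10 electrons. The ranking follows nuclear charge in reverse — greater Z gives a smaller radius. Si4+ (Z=14), Al3+ (Z=13), Mg2+ (Z=12), Na+ (Z=11), F- (Z=9), N3- (Z=7).
Overall: Si4+ < Al3+ < Mg2+ < Na+ < F- < N3-. Mg2+ has 2 below it and 3 above. So 2 are smaller.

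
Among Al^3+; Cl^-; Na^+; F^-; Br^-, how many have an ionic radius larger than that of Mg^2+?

Electron counts and nuclear charges: Al^3+ has 10 e⁻ (Z=13), Mg^2+ has 10 e⁻ (Z=12), Na^+ has 10 e⁻ (Z=11), F^- has 10 e⁻ (Z=9), Cl^- has 18 e⁻ (Z=17), Br^- has 36 e⁻ (Z=35). Al^3+ < Mg^2+ (isoelectronic, higher Z=13 is smaller); Mg^2+ < Na^+ (both 10 e⁻, Z=12>11); Na^+ < F^- (isoelectronic, higher Z=11 is smaller); F^- < Cl^- (same group, period 2 vs 3); Cl^- < Br^- (same group, period 3 vs 4).
Relative to Mg^2+, the ions that are larger are Na^+, F^-, Cl^-, Br^-. So 4 are larger.

4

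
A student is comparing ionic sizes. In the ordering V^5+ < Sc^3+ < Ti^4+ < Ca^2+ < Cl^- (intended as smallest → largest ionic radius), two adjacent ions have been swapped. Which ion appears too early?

Sc^3+

The pair Sc^3+, Ti^4+ is the wrong way round — Ti^4+ and Sc^3+ share 18 electrons; the higher nuclear charge on Ti (Z=22) contracts it more, so Ti^4+ < Sc^3+. All other adjacent pairs agree with periodic trends, so Sc^3+ is the misplaced ion.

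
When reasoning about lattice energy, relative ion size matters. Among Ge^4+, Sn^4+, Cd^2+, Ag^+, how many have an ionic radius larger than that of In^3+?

Ge^4+ has 28 e⁻ (Z=32), Sn^4+ has 46 e⁻ (Z=50), In^3+ has 46 e⁻ (Z=49), Cd^2+ has 46 e⁻ (Z=48), Ag^+ has 46 e⁻ (Z=47). Ge^4+ < Sn^4+ (same group, period 4 vs 5); Sn^4+ < In^3+ (isoelectronic, higher Z=50 is smaller); In^3+ < Cd^2+ (isoelectronic, higher Z=49 is smaller); Cd^2+ < Ag^+ (both 46 e⁻, Z=48>47).
Placing each against In^3+: smaller — Ge^4+, Sn^4+; larger — Cd^2+, Ag^+. Count: 2.

2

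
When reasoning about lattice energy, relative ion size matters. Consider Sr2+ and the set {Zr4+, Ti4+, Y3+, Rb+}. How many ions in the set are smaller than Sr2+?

Electron counts and nuclear charges: Ti4+ has 18 e⁻ (Z=22), Zr4+ has 36 e⁻ (Z=40), Y3+ has 36 e⁻ (Z=39), Sr2+ has 36 e⁻ (Z=38), Rb+ has 36 e⁻ (Z=37). Ti4+ < Zr4+ (same group, period 4 vs 5); Zr4+ < Y3+ (both 36 e⁻, Z=40>39); Y3+ < Sr2+ (both 36 e⁻, Z=39>38); Sr2+ < Rb+ (both 36 e⁻, Z=38>37).
Relative to Sr2+, the ions that are smaller are Ti4+, Zr4+, Y3+. That's 3.

3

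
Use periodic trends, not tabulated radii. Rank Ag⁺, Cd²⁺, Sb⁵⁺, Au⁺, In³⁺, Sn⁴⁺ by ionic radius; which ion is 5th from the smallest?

Ag⁺

Tabulating Z and e⁻: Sb⁵⁺ (Z=51, 46 e⁻), Sn⁴⁺ (Z=50, 46 e⁻), In³⁺ (Z=49, 46 e⁻), Cd²⁺ (Z=48, 46 e⁻), Ag⁺ (Z=47, 46 e⁻), Au⁺ (Z=79, 78 e⁻). Sb⁵⁺ < Sn⁴⁺ (both 46 e⁻, Z=51>50); Sn⁴⁺ < In³⁺ (isoelectronic, higher Z=50 is smaller); In³⁺ < Cd²⁺ (both 46 e⁻, Z=49>48); Cd²⁺ < Ag⁺ (both 46 e⁻, Z=48>47); Ag⁺ < Au⁺ (same group, 1 shell fewer).
Full ascending order: Sb⁵⁺ < Sn⁴⁺ < In³⁺ < Cd²⁺ < Ag⁺ < Au⁺. Counting from the smallest, position 5 is Ag⁺.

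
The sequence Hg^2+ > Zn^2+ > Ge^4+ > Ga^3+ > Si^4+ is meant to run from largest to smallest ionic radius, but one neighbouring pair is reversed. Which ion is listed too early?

The pair Ge^4+, Ga^3+ is the wrong way round — they are isoelectronic (28 e⁻) and Ge has more protons than Ga (32 vs 31), making Ge^4+ smaller. All other adjacent pairs agree with periodic trends, so Ge^4+ is the misplaced ion.

Ge^4+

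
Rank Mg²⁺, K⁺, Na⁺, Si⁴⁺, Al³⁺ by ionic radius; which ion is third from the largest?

Mg²⁺

Work out protons and electrons: Si⁴⁺ (Z=14, 10 e⁻), Al³⁺ (Z=13, 10 e⁻), Mg²⁺ (Z=12, 10 e⁻), Na⁺ (Z=11, 10 e⁻), K⁺ (Z=19, 18 e⁻). Si⁴⁺ < Al³⁺ (isoelectronic, higher Z=14 is smaller); Al³⁺ < Mg²⁺ (isoelectronic, higher Z=13 is smaller); Mg²⁺ < Na⁺ (both 10 e⁻, Z=12>11); Na⁺ < K⁺ (same group, 1 shell fewer).
Ordering: Si⁴⁺ < Al³⁺ < Mg²⁺ < Na⁺ < K⁺. The third largest is Mg²⁺.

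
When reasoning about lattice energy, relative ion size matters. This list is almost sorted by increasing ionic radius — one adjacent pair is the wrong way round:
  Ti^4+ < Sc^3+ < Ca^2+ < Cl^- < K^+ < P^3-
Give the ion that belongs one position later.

Cl^-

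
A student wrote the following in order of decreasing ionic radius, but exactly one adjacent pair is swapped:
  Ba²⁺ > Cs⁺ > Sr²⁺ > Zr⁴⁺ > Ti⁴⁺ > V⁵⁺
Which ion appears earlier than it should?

Compare adjacent ions: they are isoelectronic (54 e⁻) and Ba has more protons than Cs (56 vs 55), making Ba²⁺ smaller — yet in this decreasing list Ba²⁺ sits before Cs⁺. Nothing else is reversed, so Ba²⁺ should move one place to the right.

Ba²⁺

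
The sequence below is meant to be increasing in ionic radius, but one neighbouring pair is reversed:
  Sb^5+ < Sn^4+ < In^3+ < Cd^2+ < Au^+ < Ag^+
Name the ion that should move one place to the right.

The pair Au^+, Ag^+ is the wrong way round — Ag^+ and Au^+ are in one column with the same charge; the lighter period-5 ion has one fewer shell and is smaller. All other adjacent pairs agree with periodic trends, so Au^+ is the misplaced ion.

Au^+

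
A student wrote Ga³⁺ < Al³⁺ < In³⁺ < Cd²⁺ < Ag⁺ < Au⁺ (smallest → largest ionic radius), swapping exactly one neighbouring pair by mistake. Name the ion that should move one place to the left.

Scanning neighbour by neighbour, only Ga³⁺/Al³⁺ violates a trend: Al³⁺ and Ga³⁺ are in one column with the same charge; the lighter period-3 ion has one fewer shell and is smaller. That makes Al³⁺ the one sitting a position late relative to where it belongs.

Al³⁺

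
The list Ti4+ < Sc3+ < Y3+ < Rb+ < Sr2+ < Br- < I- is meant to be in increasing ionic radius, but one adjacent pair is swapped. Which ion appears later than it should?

Check each adjacent pair. Rb+ and Sr2+ are reversed: Sr2+ and Rb+ share 36 electrons; the higher nuclear charge on Sr (Z=38) contracts it more, so Sr2+ < Rb+. No other neighbouring pair contradicts the periodic trends, so Sr2+ is the ion listed too late.

Sr2+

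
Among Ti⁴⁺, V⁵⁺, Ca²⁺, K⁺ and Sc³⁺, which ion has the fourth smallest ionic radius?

Ca²⁺

Each ion has 18 electrons. The ranking follows nuclear charge in reverse — greater Z gives a smaller radius. V⁵⁺ (Z=23), Ti⁴⁺ (Z=22), Sc³⁺ (Z=21), Ca²⁺ (Z=20), K⁺ (Z=19).
Full ascending order: V⁵⁺ < Ti⁴⁺ < Sc³⁺ < Ca²⁺ < K⁺. Counting from the smallest, position 4 is Ca²⁺.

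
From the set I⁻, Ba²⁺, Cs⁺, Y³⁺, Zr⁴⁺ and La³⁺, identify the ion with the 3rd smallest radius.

Tabulating Z and e⁻: Zr⁴⁺ has 36 e⁻ (Z=40), Y³⁺ has 36 e⁻ (Z=39), La³⁺ has 54 e⁻ (Z=57), Ba²⁺ has 54 e⁻ (Z=56), Cs⁺ has 54 e⁻ (Z=55), I⁻ has 54 e⁻ (Z=53). Zr⁴⁺ < Y³⁺ (both 36 e⁻, Z=40>39); Y³⁺ < La³⁺ (same group, 1 shell fewer); La³⁺ < Ba²⁺ (both 54 e⁻, Z=57>56); Ba²⁺ < Cs⁺ (both 54 e⁻, Z=56>55); Cs⁺ < I⁻ (isoelectronic, higher Z=55 is smaller).
That gives Zr⁴⁺ < Y³⁺ < La³⁺ < Ba²⁺ < Cs⁺ < I⁻. From the smallest end, number 3 is La³⁺.

La³⁺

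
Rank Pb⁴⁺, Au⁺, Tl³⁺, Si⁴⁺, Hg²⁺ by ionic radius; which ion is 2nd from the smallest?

Si⁴⁺: 10 e⁻, Z=14, Pb⁴⁺: 78 e⁻, Z=82, Tl³⁺: 78 e⁻, Z=81, Hg²⁺: 78 e⁻, Z=80, Au⁺: 78 e⁻, Z=79. Si⁴⁺ < Pb⁴⁺ (same group, period 3 vs 6); Pb⁴⁺ < Tl³⁺ (both 78 e⁻, Z=82>81); Tl³⁺ < Hg²⁺ (both 78 e⁻, Z=81>80); Hg²⁺ < Au⁺ (isoelectronic, higher Z=80 is smaller).
That gives Si⁴⁺ < Pb⁴⁺ < Tl³⁺ < Hg²⁺ < Au⁺. From the smallest end, number 2 is Pb⁴⁺.

Pb⁴⁺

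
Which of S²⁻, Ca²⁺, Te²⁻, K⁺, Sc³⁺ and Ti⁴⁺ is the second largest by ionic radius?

Electron counts and nuclear charges: Ti⁴⁺: 18 e⁻, Z=22, Sc³⁺: 18 e⁻, Z=21, Ca²⁺: 18 e⁻, Z=20, K⁺: 18 e⁻, Z=19, S²⁻: 18 e⁻, Z=16, Te²⁻: 54 e⁻, Z=52. Ti⁴⁺ < Sc³⁺ (isoelectronic, higher Z=22 is smaller); Sc³⁺ < Ca²⁺ (both 18 e⁻, Z=21>20); Ca²⁺ < K⁺ (both 18 e⁻, Z=20>19); K⁺ < S²⁻ (both 18 e⁻, Z=19>16); S²⁻ < Te²⁻ (same group, period 3 vs 5).
Full ascending order: Ti⁴⁺ < Sc³⁺ < Ca²⁺ < K⁺ < S²⁻ < Te²⁻. Counting from the largest, position 2 is S²⁻.

S²⁻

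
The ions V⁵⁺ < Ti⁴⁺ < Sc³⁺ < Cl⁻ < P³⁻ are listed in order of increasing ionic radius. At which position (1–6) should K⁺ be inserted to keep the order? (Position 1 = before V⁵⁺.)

4

These species are isoelectronic with 18 electrons. The only difference is the number of protons: V⁵⁺ (Z=23), Ti⁴⁺ (Z=22), Sc³⁺ (Z=21), K⁺ (Z=19), Cl⁻ (Z=17), P³⁻ (Z=15). The strongest nuclear pull (V⁵⁺) gives the smallest ion.
Merged order: V⁵⁺ < Ti⁴⁺ < Sc³⁺ < K⁺ < Cl⁻ < P³⁻ — K⁺ is number 4.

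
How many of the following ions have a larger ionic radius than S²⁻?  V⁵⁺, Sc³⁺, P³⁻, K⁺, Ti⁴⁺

1

These species are isoelectronic with 18 electrons. The only difference is the number of protons: V⁵⁺ (Z=23), Ti⁴⁺ (Z=22), Sc³⁺ (Z=21), K⁺ (Z=19), S²⁻ (Z=16), P³⁻ (Z=15). The strongest nuclear pull (V⁵⁺) gives the smallest ion.
Placing each against S²⁻: smaller — V⁵⁺, Ti⁴⁺, Sc³⁺, K⁺; larger — P³⁻. So 1 is larger.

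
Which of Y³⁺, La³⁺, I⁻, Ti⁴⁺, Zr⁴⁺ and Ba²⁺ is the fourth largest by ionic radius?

Y³⁺

First list Z and electron count for each: Ti⁴⁺ has 18 e⁻ (Z=22), Zr⁴⁺ has 36 e⁻ (Z=40), Y³⁺ has 36 e⁻ (Z=39), La³⁺ has 54 e⁻ (Z=57), Ba²⁺ has 54 e⁻ (Z=56), I⁻ has 54 e⁻ (Z=53). Ti⁴⁺ < Zr⁴⁺ (same group, 1 shell fewer); Zr⁴⁺ < Y³⁺ (both 36 e⁻, Z=40>39); Y³⁺ < La³⁺ (same group, period 5 vs 6); La³⁺ < Ba²⁺ (isoelectronic, higher Z=57 is smaller); Ba²⁺ < I⁻ (isoelectronic, higher Z=56 is smaller).
So the order is Ti⁴⁺ < Zr⁴⁺ < Y³⁺ < La³⁺ < Ba²⁺ < I⁻; the 4th-largest ion is Y³⁺.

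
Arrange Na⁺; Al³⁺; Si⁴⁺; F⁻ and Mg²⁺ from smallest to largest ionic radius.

Each ion has 10 electrons. The ranking follows nuclear charge in reverse — greater Z gives a smaller radius. Si⁴⁺ (Z=14), Al³⁺ (Z=13), Mg²⁺ (Z=12), Na⁺ (Z=11), F⁻ (Z=9).

Si⁴⁺ < Al³⁺ < Mg²⁺ < Na⁺ < F⁻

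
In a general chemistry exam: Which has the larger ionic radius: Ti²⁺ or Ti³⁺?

Ti²⁺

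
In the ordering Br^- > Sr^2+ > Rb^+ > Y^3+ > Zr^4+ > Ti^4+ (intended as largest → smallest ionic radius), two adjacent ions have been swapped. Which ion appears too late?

The pair Sr^2+, Rb^+ is the wrong way round — Sr^2+ and Rb^+ share 36 electrons; the higher nuclear charge on Sr (Z=38) contracts it more, so Sr^2+ < Rb^+. All other adjacent pairs agree with periodic trends, so Rb^+ is the misplaced ion.

Rb^+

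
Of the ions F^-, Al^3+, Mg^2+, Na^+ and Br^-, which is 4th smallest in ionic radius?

First list Z and electron count for each: Al^3+ (Z=13, 10 e⁻), Mg^2+ (Z=12, 10 e⁻), Na^+ (Z=11, 10 e⁻), F^- (Z=9, 10 e⁻), Br^- (Z=35, 36 e⁻). Al^3+ < Mg^2+ (both 10 e⁻, Z=13>12); Mg^2+ < Na^+ (isoelectronic, higher Z=12 is smaller); Na^+ < F^- (isoelectronic, higher Z=11 is smaller); F^- < Br^- (same group, 2 shells fewer).
Ordering: Al^3+ < Mg^2+ < Na^+ < F^- < Br^-. The 4th smallest is F^-.

F^-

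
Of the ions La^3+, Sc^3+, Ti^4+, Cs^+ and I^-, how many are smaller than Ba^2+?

Electron counts and nuclear charges: Ti^4+: 18 e⁻, Z=22, Sc^3+: 18 e⁻, Z=21, La^3+: 54 e⁻, Z=57, Ba^2+: 54 e⁻, Z=56, Cs^+: 54 e⁻, Z=55, I^-: 54 e⁻, Z=53. Ti^4+ < Sc^3+ (isoelectronic, higher Z=22 is smaller); Sc^3+ < La^3+ (same group, period 4 vs 6); La^3+ < Ba^2+ (both 54 e⁻, Z=57>56); Ba^2+ < Cs^+ (both 54 e⁻, Z=56>55); Cs^+ < I^- (isoelectronic, higher Z=55 is smaller).
Placing each against Ba^2+: smaller — Ti^4+, Sc^3+, La^3+; larger — Cs^+, I^-. Count: 3.

3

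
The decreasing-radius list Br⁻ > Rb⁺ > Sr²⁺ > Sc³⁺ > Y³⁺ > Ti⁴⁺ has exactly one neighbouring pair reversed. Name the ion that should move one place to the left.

Check each adjacent pair. Sc³⁺ and Y³⁺ are reversed: both in group 3 with the same charge; Sc³⁺ (period 4) has the smaller radius. No other neighbouring pair contradicts the periodic trends, so Y³⁺ is the ion listed too late.

Y³⁺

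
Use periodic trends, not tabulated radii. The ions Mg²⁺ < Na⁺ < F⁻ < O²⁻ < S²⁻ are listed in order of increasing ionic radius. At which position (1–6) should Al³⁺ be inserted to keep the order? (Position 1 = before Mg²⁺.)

1

Electron counts and nuclear charges: Al³⁺ (Z=13, 10 e⁻), Mg²⁺ (Z=12, 10 e⁻), Na⁺ (Z=11, 10 e⁻), F⁻ (Z=9, 10 e⁻), O²⁻ (Z=8, 10 e⁻), S²⁻ (Z=16, 18 e⁻). Al³⁺ < Mg²⁺ (isoelectronic, higher Z=13 is smaller); Mg²⁺ < Na⁺ (isoelectronic, higher Z=12 is smaller); Na⁺ < F⁻ (isoelectronic, higher Z=11 is smaller); F⁻ < O²⁻ (both 10 e⁻, Z=9>8); O²⁻ < S²⁻ (same group, period 2 vs 3).
The complete sequence is Al³⁺ < Mg²⁺ < Na⁺ < F⁻ < O²⁻ < S²⁻. Al³⁺ sits at position 1.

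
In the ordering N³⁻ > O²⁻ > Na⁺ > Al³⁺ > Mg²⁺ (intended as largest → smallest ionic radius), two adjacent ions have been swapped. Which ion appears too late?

Mg²⁺

Compare adjacent ions: they are isoelectronic (10 e⁻) and Al has more protons than Mg (13 vs 12), making Al³⁺ smaller — yet in this decreasing list Al³⁺ sits before Mg²⁺. Nothing else is reversed, so Mg²⁺ should move one place to the left.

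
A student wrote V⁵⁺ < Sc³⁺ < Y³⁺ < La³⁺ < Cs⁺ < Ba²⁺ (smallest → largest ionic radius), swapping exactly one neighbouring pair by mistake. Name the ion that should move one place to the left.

The pair Cs⁺, Ba²⁺ is the wrong way round — Ba²⁺ and Cs⁺ share 54 electrons; the higher nuclear charge on Ba (Z=56) contracts it more, so Ba²⁺ < Cs⁺. All other adjacent pairs agree with periodic trends, so Ba²⁺ is the misplaced ion.

Ba²⁺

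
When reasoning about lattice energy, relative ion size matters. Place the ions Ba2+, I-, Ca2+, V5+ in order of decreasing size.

V5+: 18 e⁻, Z=23, Ca2+: 18 e⁻, Z=20, Ba2+: 54 e⁻, Z=56, I-: 54 e⁻, Z=53. V5+ < Ca2+ (both 18 e⁻, Z=23>20); Ca2+ < Ba2+ (same group, period 4 vs 6); Ba2+ < I- (isoelectronic, higher Z=56 is smaller).

I- > Ba2+ > Ca2+ > V5+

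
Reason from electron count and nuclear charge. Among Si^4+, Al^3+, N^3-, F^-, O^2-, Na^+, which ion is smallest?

These species are isoelectronic with 10 electrons. The only difference is the number of protons: Si^4+ (Z=14), Al^3+ (Z=13), Na^+ (Z=11), F^- (Z=9), O^2- (Z=8), N^3- (Z=7). The strongest nuclear pull (Si^4+) gives the smallest ion.

Si^4+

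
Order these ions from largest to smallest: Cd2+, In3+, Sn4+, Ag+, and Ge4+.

Electron counts and nuclear charges: Ge4+ has 28 e⁻ (Z=32), Sn4+ has 46 e⁻ (Z=50), In3+ has 46 e⁻ (Z=49), Cd2+ has 46 e⁻ (Z=48), Ag+ has 46 e⁻ (Z=47). Ge4+ < Sn4+ (same group, 1 shell fewer); Sn4+ < In3+ (isoelectronic, higher Z=50 is smaller); In3+ < Cd2+ (both 46 e⁻, Z=49>48); Cd2+ < Ag+ (isoelectronic, higher Z=48 is smaller).

Ag+ > Cd2+ > In3+ > Sn4+ > Ge4+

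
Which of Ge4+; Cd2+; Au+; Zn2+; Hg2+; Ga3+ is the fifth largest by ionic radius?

Ge4+: 28 e⁻, Z=32, Ga3+: 28 e⁻, Z=31, Zn2+: 28 e⁻, Z=30, Cd2+: 46 e⁻, Z=48, Hg2+: 78 e⁻, Z=80, Au+: 78 e⁻, Z=79. Ge4+ < Ga3+ (both 28 e⁻, Z=32>31); Ga3+ < Zn2+ (both 28 e⁻, Z=31>30); Zn2+ < Cd2+ (same group, 1 shell fewer); Cd2+ < Hg2+ (same group, period 5 vs 6); Hg2+ < Au+ (isoelectronic, higher Z=80 is smaller).
So the order is Ge4+ < Ga3+ < Zn2+ < Cd2+ < Hg2+ < Au+; the 5th-largest ion is Ga3+.

Ga3+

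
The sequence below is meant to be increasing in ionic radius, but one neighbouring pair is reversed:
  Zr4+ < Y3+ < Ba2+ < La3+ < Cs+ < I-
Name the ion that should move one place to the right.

The pair Ba2+, La3+ is the wrong way round — both have 54 electrons but Z(La)=57 > Z(Ba)=56, so La3+ should be the smaller of the two. All other adjacent pairs agree with periodic trends, so Ba2+ is the misplaced ion.

Ba2+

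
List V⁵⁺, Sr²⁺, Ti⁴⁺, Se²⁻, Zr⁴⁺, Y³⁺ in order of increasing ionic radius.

V⁵⁺ < Ti⁴⁺ < Zr⁴⁺ < Y³⁺ < Sr²⁺ < Se²⁻

Work out protons and electrons: V⁵⁺: 18 e⁻, Z=23, Ti⁴⁺: 18 e⁻, Z=22, Zr⁴⁺: 36 e⁻, Z=40, Y³⁺: 36 e⁻, Z=39, Sr²⁺: 36 e⁻, Z=38, Se²⁻: 36 e⁻, Z=34. V⁵⁺ < Ti⁴⁺ (isoelectronic, higher Z=23 is smaller); Ti⁴⁺ < Zr⁴⁺ (same group, 1 shell fewer); Zr⁴⁺ < Y³⁺ (both 36 e⁻, Z=40>39); Y³⁺ < Sr²⁺ (isoelectronic, higher Z=39 is smaller); Sr²⁺ < Se²⁻ (both 36 e⁻, Z=38>34).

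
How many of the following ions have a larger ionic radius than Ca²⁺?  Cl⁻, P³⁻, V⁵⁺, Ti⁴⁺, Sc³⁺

2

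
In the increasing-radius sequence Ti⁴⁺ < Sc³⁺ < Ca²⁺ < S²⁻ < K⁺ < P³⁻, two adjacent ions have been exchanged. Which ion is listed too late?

Scanning neighbour by neighbour, only S²⁻/K⁺ violates a trend: K⁺ and S²⁻ share 18 electrons; the higher nuclear charge on K (Z=19) contracts it more, so K⁺ < S²⁻. That makes K⁺ the one sitting a position late relative to where it belongs.

K⁺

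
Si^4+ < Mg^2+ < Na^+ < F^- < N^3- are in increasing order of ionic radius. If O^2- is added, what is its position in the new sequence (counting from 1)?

5

All of these have 10 electrons (isoelectronic). With the same electron cloud, the ion with the most protons pulls it in tightest. Nuclear charges: Si^4+ (Z=14), Mg^2+ (Z=12), Na^+ (Z=11), F^- (Z=9), O^2- (Z=8), N^3- (Z=7). Highest Z is smallest.
Merged order: Si^4+ < Mg^2+ < Na^+ < F^- < O^2- < N^3- — O^2- is number 5.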